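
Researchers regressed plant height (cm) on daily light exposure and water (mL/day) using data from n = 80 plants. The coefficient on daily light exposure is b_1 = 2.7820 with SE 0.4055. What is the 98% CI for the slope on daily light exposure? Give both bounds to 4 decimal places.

df = n − k − 1 = 80 − 2 − 1 = 77.
t* = t_{0.01, 77} = 2.375757.
Margin = t* × SE = 2.375757 × 0.4055 = 0.963369.
CI: 2.7820 ± 0.963369 → (1.8186, 3.7454).
With 98% confidence, each one-unit increase in daily light exposure is associated with a change of between 1.8186 and 3.7454 cm in plant height, holding the other predictors fixed.

(1.8186, 3.7454)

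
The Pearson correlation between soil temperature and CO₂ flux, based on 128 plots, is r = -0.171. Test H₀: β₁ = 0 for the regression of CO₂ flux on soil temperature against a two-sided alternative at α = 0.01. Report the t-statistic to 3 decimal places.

t = r·√(n − 2)/√(1 − r²) = -0.171·√126/√0.970759 = -1.948.
df = n − 2 = 126.
Two-sided p ≈ 0.0536, which is ≥ 0.01, so fail to reject H₀.
The data do not give significant evidence of a linear association between soil temperature and CO₂ flux.

t = -1.948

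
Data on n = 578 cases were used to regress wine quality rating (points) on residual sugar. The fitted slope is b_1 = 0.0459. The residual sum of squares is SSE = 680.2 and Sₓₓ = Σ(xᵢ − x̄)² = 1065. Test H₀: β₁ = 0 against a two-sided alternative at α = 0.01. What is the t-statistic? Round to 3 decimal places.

MSE = SSE/(n − 2) = 680.2/576 = 1.1809.
SE(b_1) = √(MSE/Sₓₓ) = √(1.1809/1065) = 0.0332991.
t = 0.0459 / 0.0332991 = 1.378.
df = n − 2 = 576.
Two-sided p ≈ 0.1686, which is ≥ 0.01, so fail to reject H₀.
The data do not give significant evidence of an association between residual sugar and wine quality rating.

t = 1.378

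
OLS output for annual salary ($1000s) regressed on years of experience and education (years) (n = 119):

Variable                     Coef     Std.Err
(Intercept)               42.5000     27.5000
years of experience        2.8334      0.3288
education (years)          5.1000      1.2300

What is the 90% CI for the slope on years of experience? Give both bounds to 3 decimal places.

Read off: b = 2.8334, SE = 0.3288 for years of experience.
df = n − k − 1 = 119 − 2 − 1 = 116.
t* = t_{0.05, 116} = 1.658096.
Margin = t* × SE = 1.658096 × 0.3288 = 0.54518.
CI: 2.8334 ± 0.54518 → (2.288, 3.379).

(2.288, 3.379)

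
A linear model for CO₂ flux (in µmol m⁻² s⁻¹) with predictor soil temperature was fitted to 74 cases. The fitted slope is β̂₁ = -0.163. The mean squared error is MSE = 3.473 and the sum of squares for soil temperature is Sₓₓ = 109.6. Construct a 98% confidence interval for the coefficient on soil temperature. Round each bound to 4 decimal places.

(-0.5865, 0.2605)

SE(β̂₁) = √(MSE/Sₓₓ) = √(3.473/109.6) = 0.178011.
df = n − 2 = 72.
t* = t_{0.01, 72} = 2.379262.
Margin = t* × SE = 2.379262 × 0.178011 = 0.423535.
CI: -0.163 ± 0.423535 → (-0.5865, 0.2605).
With 98% confidence, each one-unit increase in soil temperature is associated with a change of between -0.5865 and 0.2605 µmol m⁻² s⁻¹ in CO₂ flux.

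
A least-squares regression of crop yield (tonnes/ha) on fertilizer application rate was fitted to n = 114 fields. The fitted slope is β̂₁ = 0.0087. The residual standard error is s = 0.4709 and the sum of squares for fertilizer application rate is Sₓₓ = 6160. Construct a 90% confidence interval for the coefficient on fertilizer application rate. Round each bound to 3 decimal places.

(-0.001, 0.019)

SE(β̂₁) = s/√Sₓₓ = 0.4709/√6160 = 0.00599982.
df = n − 2 = 112.
t* = t_{0.05, 112} = 1.658573.
Margin = t* × SE = 1.658573 × 0.00599982 = 0.00995.
CI: 0.0087 ± 0.00995 → (-0.001, 0.019).
With 90% confidence, each one-unit increase in fertilizer application rate is associated with a change of between -0.001 and 0.019 tonnes/ha in crop yield.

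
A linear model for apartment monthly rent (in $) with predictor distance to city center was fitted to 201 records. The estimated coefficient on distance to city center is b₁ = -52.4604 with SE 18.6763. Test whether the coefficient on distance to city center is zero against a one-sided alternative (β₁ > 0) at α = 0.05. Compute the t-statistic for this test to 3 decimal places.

H₀: β₁ = 0 vs H₁: β₁ > 0.
t = (b₁ − β₁⁰)/SE = -52.4604 / 18.6763 = -2.809.
df = n − 2 = 201 − 2 = 199.
One-sided p ≈ 0.9973, which is ≥ 0.05, so fail to reject H₀.
The data do not give significant evidence that the true slope on distance to city center is positive.

t = -2.809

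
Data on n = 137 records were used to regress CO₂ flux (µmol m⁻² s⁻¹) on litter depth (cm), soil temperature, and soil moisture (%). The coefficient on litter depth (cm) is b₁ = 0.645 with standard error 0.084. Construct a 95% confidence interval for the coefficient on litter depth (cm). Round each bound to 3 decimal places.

(0.479, 0.811)

df = n − k − 1 = 137 − 3 − 1 = 133.
t* = t_{0.025, 133} = 1.977961.
Margin = t* × SE = 1.977961 × 0.084 = 0.16615.
CI: 0.645 ± 0.16615 → (0.479, 0.811).
With 95% confidence, each one-unit increase in litter depth (cm) is associated with a change of between 0.479 and 0.811 µmol m⁻² s⁻¹ in CO₂ flux, holding the other predictors fixed.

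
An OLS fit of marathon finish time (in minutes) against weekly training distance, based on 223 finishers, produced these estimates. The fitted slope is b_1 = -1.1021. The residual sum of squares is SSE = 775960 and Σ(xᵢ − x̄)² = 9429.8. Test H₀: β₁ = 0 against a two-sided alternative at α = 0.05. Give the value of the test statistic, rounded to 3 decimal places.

MSE = SSE/(n − 2) = 775960/221 = 3511.13.
SE(b_1) = √(MSE/Sₓₓ) = √(3511.13/9429.8) = 0.6102.
t = -1.1021 / 0.6102 = -1.806.
df = n − 2 = 221.
Two-sided p ≈ 0.0723, which is ≥ 0.05, so fail to reject H₀.
The data do not give significant evidence of an association between weekly training distance and marathon finish time.

t = -1.806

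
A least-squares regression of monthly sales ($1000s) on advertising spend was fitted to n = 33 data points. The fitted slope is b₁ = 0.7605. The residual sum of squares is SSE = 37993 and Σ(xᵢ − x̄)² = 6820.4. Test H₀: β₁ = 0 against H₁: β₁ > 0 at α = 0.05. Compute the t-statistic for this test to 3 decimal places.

t = 1.794

MSE = SSE/(n − 2) = 37993/31 = 1225.58.
SE(b₁) = √(MSE/Sₓₓ) = √(1225.58/6820.4) = 0.423903.
t = 0.7605 / 0.423903 = 1.794.
df = n − 2 = 31.
One-sided p ≈ 0.0413, which is < 0.05, so reject H₀.
There is evidence that the true slope on advertising spend is positive.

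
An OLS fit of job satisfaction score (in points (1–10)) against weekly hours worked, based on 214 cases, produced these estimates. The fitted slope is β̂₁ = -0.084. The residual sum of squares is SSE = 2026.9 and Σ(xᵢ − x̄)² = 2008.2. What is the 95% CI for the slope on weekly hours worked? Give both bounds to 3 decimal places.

(-0.220, 0.052)

MSE = SSE/(n − 2) = 2026.9/212 = 9.56085.
SE(β̂₁) = √(MSE/Sₓₓ) = √(9.56085/2008.2) = 0.0689993.
df = n − 2 = 212.
t* = t_{0.025, 212} = 1.971217.
Margin = t* × SE = 1.971217 × 0.0689993 = 0.13601.
CI: -0.084 ± 0.13601 → (-0.220, 0.052).
With 95% confidence, each one-unit increase in weekly hours worked is associated with a change of between -0.220 and 0.052 points (1–10) in job satisfaction score.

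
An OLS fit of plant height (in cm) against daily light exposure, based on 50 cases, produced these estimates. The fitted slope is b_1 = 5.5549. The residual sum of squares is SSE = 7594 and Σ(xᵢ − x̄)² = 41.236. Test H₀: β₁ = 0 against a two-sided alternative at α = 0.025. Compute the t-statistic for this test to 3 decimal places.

t = 2.836

MSE = SSE/(n − 2) = 7594/48 = 158.208.
SE(b_1) = √(MSE/Sₓₓ) = √(158.208/41.236) = 1.95874.
t = 5.5549 / 1.95874 = 2.836.
df = n − 2 = 48.
Two-sided p ≈ 0.0067, which is < 0.025, so reject H₀.
There is evidence that daily light exposure is associated with plant height.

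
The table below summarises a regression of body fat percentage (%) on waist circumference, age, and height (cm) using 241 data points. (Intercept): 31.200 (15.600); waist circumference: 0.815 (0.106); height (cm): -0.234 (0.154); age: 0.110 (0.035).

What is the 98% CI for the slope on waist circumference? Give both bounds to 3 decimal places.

(0.567, 1.063)

Read off: b = 0.815, SE = 0.106 for waist circumference.
df = n − k − 1 = 241 − 3 − 1 = 237.
t* = t_{0.01, 237} = 2.342185.
Margin = t* × SE = 2.342185 × 0.106 = 0.24827.
CI: 0.815 ± 0.24827 → (0.567, 1.063).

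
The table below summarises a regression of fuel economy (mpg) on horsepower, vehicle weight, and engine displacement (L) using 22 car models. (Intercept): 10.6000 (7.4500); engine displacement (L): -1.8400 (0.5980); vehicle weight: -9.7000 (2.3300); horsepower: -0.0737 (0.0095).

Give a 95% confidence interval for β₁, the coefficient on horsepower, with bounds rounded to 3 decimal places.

(-0.094, -0.054)

Read off: b = -0.0737, SE = 0.0095 for horsepower.
df = n − k − 1 = 22 − 3 − 1 = 18.
t* = t_{0.025, 18} = 2.100922.
Margin = t* × SE = 2.100922 × 0.0095 = 0.01996.
CI: -0.0737 ± 0.01996 → (-0.094, -0.054).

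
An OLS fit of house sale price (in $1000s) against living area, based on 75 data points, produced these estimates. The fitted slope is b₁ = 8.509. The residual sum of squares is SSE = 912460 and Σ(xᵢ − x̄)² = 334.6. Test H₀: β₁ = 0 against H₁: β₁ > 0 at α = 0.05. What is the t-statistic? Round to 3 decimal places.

MSE = SSE/(n − 2) = 912460/73 = 12499.5.
SE(b₁) = √(MSE/Sₓₓ) = √(12499.5/334.6) = 6.11199.
t = 8.509 / 6.11199 = 1.392.
df = n − 2 = 73.
One-sided p ≈ 0.0840, which is ≥ 0.05, so fail to reject H₀.
The data do not give significant evidence that the true slope on living area is positive.

t = 1.392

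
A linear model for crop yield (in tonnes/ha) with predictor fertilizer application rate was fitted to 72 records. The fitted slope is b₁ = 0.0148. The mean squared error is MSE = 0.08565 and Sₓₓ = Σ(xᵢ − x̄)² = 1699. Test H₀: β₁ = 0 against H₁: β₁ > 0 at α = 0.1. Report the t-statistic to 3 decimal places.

t = 2.084

SE(b₁) = √(MSE/Sₓₓ) = √(0.08565/1699) = 0.00710014.
t = 0.0148 / 0.00710014 = 2.084.
df = n − 2 = 70.
One-sided p ≈ 0.0204, which is < 0.1, so reject H₀.
There is evidence that the true slope on fertilizer application rate is positive.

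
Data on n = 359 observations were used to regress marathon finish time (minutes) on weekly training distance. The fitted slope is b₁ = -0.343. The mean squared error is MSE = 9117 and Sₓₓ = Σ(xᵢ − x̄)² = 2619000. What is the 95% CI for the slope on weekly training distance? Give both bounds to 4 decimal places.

SE(b₁) = √(MSE/Sₓₓ) = √(9117/2619000) = 0.0590008.
df = n − 2 = 357.
t* = t_{0.025, 357} = 1.966631.
Margin = t* × SE = 1.966631 × 0.0590008 = 0.116033.
CI: -0.343 ± 0.116033 → (-0.4590, -0.2270).
With 95% confidence, each one-unit increase in weekly training distance is associated with a change of between -0.4590 and -0.2270 minutes in marathon finish time.

(-0.4590, -0.2270)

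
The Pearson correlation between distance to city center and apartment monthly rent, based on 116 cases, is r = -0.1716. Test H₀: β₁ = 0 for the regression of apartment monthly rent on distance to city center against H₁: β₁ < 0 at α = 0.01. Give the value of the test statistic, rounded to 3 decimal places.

t = -1.860

t = r·√(n − 2)/√(1 − r²) = -0.1716·√114/√0.970553 = -1.860.
df = n − 2 = 114.
One-sided p ≈ 0.0327, which is ≥ 0.01, so fail to reject H₀.
The data do not give significant evidence of a linear association between distance to city center and apartment monthly rent.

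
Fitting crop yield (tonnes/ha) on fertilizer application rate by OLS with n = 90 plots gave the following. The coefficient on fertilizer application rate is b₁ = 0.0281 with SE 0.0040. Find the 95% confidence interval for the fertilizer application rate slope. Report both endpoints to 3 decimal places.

(0.020, 0.036)

df = n − 2 = 90 − 2 = 88.
t* = t_{0.025, 88} = 1.98729.
Margin = t* × SE = 1.98729 × 0.0040 = 0.00795.
CI: 0.0281 ± 0.00795 → (0.020, 0.036).
With 95% confidence, each one-unit increase in fertilizer application rate is associated with a change of between 0.020 and 0.036 tonnes/ha in crop yield.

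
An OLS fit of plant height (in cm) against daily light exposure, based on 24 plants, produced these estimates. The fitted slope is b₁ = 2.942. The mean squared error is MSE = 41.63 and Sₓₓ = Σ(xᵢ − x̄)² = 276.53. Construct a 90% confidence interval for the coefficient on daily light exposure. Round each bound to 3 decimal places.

SE(b₁) = √(MSE/Sₓₓ) = √(41.63/276.53) = 0.388.
df = n − 2 = 22.
t* = t_{0.05, 22} = 1.717144.
Margin = t* × SE = 1.717144 × 0.388 = 0.66625.
CI: 2.942 ± 0.66625 → (2.276, 3.608).
With 90% confidence, each one-unit increase in daily light exposure is associated with a change of between 2.276 and 3.608 cm in plant height.

(2.276, 3.608)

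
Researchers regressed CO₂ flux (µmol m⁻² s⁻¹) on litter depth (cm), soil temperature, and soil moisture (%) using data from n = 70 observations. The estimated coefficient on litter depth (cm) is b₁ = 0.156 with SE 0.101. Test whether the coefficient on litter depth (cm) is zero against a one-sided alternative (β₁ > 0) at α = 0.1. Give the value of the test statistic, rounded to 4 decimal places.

H₀: β₁ = 0 vs H₁: β₁ > 0.
t = (b₁ − β₁⁰)/SE = 0.156 / 0.101 = 1.5446.
df = n − k − 1 = 70 − 3 − 1 = 66.
One-sided p ≈ 0.0636, which is < 0.1, so reject H₀.
There is evidence that the true slope on litter depth (cm) is positive, holding the other predictors fixed.

t = 1.5446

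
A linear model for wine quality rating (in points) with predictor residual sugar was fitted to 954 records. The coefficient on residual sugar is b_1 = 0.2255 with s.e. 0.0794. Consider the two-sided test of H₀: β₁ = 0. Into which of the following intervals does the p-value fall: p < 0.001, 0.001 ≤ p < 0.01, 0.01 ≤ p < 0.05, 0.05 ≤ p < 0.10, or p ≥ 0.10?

0.001 ≤ p < 0.01

t = 0.2255 / 0.0794 = 2.840.
df = n − 2 = 954 − 2 = 952.
Two-sided p = 2·P(T_{952} > |t|) ≈ 0.0046.
So 0.001 ≤ p < 0.01.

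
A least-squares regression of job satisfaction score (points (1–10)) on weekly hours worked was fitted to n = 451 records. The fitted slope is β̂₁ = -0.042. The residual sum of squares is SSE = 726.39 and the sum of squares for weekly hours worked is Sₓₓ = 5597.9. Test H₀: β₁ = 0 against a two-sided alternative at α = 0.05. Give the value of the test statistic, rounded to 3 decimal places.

MSE = SSE/(n − 2) = 726.39/449 = 1.6178.
SE(β̂₁) = √(MSE/Sₓₓ) = √(1.6178/5597.9) = 0.017.
t = -0.042 / 0.017 = -2.471.
df = n − 2 = 449.
Two-sided p ≈ 0.0139, which is < 0.05, so reject H₀.
There is evidence that weekly hours worked is associated with job satisfaction score.

t = -2.471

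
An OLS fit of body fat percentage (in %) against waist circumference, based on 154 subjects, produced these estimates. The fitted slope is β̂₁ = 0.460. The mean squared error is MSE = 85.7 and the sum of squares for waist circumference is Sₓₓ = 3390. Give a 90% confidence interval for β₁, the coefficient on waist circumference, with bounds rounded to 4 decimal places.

(0.1969, 0.7231)

SE(β̂₁) = √(MSE/Sₓₓ) = √(85.7/3390) = 0.158998.
df = n − 2 = 152.
t* = t_{0.05, 152} = 1.65494.
Margin = t* × SE = 1.65494 × 0.158998 = 0.263132.
CI: 0.460 ± 0.263132 → (0.1969, 0.7231).
With 90% confidence, each one-unit increase in waist circumference is associated with a change of between 0.1969 and 0.7231 % in body fat percentage.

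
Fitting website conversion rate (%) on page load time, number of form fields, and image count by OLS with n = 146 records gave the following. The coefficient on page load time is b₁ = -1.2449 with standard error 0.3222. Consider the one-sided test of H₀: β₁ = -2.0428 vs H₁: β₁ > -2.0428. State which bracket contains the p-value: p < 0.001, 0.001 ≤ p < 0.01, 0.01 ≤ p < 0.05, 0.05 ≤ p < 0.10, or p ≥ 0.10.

t = (-1.2449 − (-2.0428)) / 0.3222 = 2.476.
df = n − k − 1 = 146 − 3 − 1 = 142.
One-sided p = P(T_{142} > t) ≈ 0.0072.
So 0.001 ≤ p < 0.01.

0.001 ≤ p < 0.01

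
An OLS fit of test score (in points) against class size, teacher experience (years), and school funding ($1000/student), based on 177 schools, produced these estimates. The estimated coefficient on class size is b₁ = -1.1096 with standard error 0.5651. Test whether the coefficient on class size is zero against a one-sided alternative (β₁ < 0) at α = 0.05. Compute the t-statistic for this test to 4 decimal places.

t = -1.9635

H₀: β₁ = 0 vs H₁: β₁ < 0.
t = (b₁ − β₁⁰)/SE = -1.1096 / 0.5651 = -1.9635.
df = n − k − 1 = 177 − 3 − 1 = 173.
One-sided p ≈ 0.0256, which is < 0.05, so reject H₀.
There is evidence that the true slope on class size is negative, holding the other predictors fixed.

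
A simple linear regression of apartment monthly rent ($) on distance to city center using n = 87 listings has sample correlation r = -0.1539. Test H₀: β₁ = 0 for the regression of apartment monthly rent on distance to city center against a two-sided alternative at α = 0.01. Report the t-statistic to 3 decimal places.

t = r·√(n − 2)/√(1 − r²) = -0.1539·√85/√0.976315 = -1.436.
df = n − 2 = 85.
Two-sided p ≈ 0.1547, which is ≥ 0.01, so fail to reject H₀.
The data do not give significant evidence of a linear association between distance to city center and apartment monthly rent.

t = -1.436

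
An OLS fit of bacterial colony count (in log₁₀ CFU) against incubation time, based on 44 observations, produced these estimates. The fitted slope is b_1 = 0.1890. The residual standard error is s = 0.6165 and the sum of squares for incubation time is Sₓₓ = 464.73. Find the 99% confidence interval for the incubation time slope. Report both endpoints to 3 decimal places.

SE(b_1) = s/√Sₓₓ = 0.6165/√464.73 = 0.0285978.
df = n − 2 = 42.
t* = t_{0.005, 42} = 2.698066.
Margin = t* × SE = 2.698066 × 0.0285978 = 0.07716.
CI: 0.1890 ± 0.07716 → (0.112, 0.266).
With 99% confidence, each one-unit increase in incubation time is associated with a change of between 0.112 and 0.266 log₁₀ CFU in bacterial colony count.

(0.112, 0.266)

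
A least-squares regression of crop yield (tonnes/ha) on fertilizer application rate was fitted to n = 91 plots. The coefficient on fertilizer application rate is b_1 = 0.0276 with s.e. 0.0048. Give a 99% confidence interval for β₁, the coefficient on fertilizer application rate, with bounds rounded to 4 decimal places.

(0.0150, 0.0402)

df = n − 2 = 91 − 2 = 89.
t* = t_{0.005, 89} = 2.632204.
Margin = t* × SE = 2.632204 × 0.0048 = 0.012635.
CI: 0.0276 ± 0.012635 → (0.0150, 0.0402).
With 99% confidence, each one-unit increase in fertilizer application rate is associated with a change of between 0.0150 and 0.0402 tonnes/ha in crop yield.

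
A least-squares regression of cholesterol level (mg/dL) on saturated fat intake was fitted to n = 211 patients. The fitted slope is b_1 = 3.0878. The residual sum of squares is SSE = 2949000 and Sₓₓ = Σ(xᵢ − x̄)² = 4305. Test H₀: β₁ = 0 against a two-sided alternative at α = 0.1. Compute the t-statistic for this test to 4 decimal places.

t = 1.7056

MSE = SSE/(n − 2) = 2949000/209 = 14110.
SE(b_1) = √(MSE/Sₓₓ) = √(14110/4305) = 1.81041.
t = 3.0878 / 1.81041 = 1.7056.
df = n − 2 = 209.
Two-sided p ≈ 0.0896, which is < 0.1, so reject H₀.
There is evidence that saturated fat intake is associated with cholesterol level.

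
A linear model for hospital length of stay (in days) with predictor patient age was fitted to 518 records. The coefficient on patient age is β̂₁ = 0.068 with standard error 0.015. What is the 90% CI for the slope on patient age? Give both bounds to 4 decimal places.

df = n − 2 = 518 − 2 = 516.
t* = t_{0.05, 516} = 1.647812.
Margin = t* × SE = 1.647812 × 0.015 = 0.024717.
CI: 0.068 ± 0.024717 → (0.0433, 0.0927).
With 90% confidence, each one-unit increase in patient age is associated with a change of between 0.0433 and 0.0927 days in hospital length of stay.

(0.0433, 0.0927)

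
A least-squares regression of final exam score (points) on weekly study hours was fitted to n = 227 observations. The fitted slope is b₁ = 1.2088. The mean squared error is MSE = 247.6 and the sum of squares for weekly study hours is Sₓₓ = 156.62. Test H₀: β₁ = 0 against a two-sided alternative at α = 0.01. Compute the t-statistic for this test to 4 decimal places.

t = 0.9614

SE(b₁) = √(MSE/Sₓₓ) = √(247.6/156.62) = 1.25734.
t = 1.2088 / 1.25734 = 0.9614.
df = n − 2 = 225.
Two-sided p ≈ 0.3374, which is ≥ 0.01, so fail to reject H₀.
The data do not give significant evidence of an association between weekly study hours and final exam score.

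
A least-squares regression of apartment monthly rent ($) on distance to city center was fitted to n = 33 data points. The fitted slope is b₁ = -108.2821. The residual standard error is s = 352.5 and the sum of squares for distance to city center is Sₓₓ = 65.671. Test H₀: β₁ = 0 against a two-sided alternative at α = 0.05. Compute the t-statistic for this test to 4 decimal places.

SE(b₁) = s/√Sₓₓ = 352.5/√65.671 = 43.4983.
t = -108.2821 / 43.4983 = -2.4893.
df = n − 2 = 31.
Two-sided p ≈ 0.0184, which is < 0.05, so reject H₀.
There is evidence that distance to city center is associated with apartment monthly rent.

t = -2.4893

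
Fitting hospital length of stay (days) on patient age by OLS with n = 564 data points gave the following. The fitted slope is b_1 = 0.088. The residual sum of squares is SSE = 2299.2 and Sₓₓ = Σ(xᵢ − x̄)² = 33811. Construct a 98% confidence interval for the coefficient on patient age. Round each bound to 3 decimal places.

(0.062, 0.114)

MSE = SSE/(n − 2) = 2299.2/562 = 4.0911.
SE(b_1) = √(MSE/Sₓₓ) = √(4.0911/33811) = 0.011.
df = n − 2 = 562.
t* = t_{0.01, 562} = 2.333001.
Margin = t* × SE = 2.333001 × 0.011 = 0.02566.
CI: 0.088 ± 0.02566 → (0.062, 0.114).
With 98% confidence, each one-unit increase in patient age is associated with a change of between 0.062 and 0.114 days in hospital length of stay.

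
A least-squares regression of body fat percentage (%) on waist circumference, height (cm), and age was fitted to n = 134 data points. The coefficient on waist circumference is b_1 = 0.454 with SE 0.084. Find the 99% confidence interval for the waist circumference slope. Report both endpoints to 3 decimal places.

(0.234, 0.674)

df = n − k − 1 = 134 − 3 − 1 = 130.
t* = t_{0.005, 130} = 2.614177.
Margin = t* × SE = 2.614177 × 0.084 = 0.21959.
CI: 0.454 ± 0.21959 → (0.234, 0.674).
With 99% confidence, each one-unit increase in waist circumference is associated with a change of between 0.234 and 0.674 % in body fat percentage, holding the other predictors fixed.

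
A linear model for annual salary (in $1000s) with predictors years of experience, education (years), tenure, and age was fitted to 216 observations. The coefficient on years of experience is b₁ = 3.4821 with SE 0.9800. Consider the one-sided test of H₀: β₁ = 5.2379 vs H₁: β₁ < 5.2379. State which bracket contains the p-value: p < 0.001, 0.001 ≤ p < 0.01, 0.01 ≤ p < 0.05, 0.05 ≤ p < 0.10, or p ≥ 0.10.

0.01 ≤ p < 0.05

t = (3.4821 − 5.2379) / 0.9800 = -1.792.
df = n − k − 1 = 216 − 4 − 1 = 211.
One-sided p = P(T_{211} < t) ≈ 0.0373.
So 0.01 ≤ p < 0.05.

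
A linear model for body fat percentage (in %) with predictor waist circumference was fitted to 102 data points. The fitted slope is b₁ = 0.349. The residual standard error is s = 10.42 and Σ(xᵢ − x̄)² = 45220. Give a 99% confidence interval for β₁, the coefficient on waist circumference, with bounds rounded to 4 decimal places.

SE(b₁) = s/√Sₓₓ = 10.42/√45220 = 0.0490007.
df = n − 2 = 100.
t* = t_{0.005, 100} = 2.625891.
Margin = t* × SE = 2.625891 × 0.0490007 = 0.128671.
CI: 0.349 ± 0.128671 → (0.2203, 0.4777).
With 99% confidence, each one-unit increase in waist circumference is associated with a change of between 0.2203 and 0.4777 % in body fat percentage.

(0.2203, 0.4777)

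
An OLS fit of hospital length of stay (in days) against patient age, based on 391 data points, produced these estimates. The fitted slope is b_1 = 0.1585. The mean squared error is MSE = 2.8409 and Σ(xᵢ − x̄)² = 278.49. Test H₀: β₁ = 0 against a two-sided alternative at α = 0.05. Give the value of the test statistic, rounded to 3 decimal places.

SE(b_1) = √(MSE/Sₓₓ) = √(2.8409/278.49) = 0.101.
t = 0.1585 / 0.101 = 1.569.
df = n − 2 = 389.
Two-sided p ≈ 0.1174, which is ≥ 0.05, so fail to reject H₀.
The data do not give significant evidence of an association between patient age and hospital length of stay.

t = 1.569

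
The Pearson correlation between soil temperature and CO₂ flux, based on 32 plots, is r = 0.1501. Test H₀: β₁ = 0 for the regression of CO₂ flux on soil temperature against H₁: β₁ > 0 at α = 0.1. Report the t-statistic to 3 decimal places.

t = 0.832

t = r·√(n − 2)/√(1 − r²) = 0.1501·√30/√0.97747 = 0.832.
df = n − 2 = 30.
One-sided p ≈ 0.2061, which is ≥ 0.1, so fail to reject H₀.
The data do not give significant evidence of a linear association between soil temperature and CO₂ flux.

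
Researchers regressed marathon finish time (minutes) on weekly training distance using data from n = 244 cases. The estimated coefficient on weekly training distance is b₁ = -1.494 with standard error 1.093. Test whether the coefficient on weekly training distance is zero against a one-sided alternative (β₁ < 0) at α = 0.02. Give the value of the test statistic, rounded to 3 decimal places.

H₀: β₁ = 0 vs H₁: β₁ < 0.
t = (b₁ − β₁⁰)/SE = -1.494 / 1.093 = -1.367.
df = n − 2 = 244 − 2 = 242.
One-sided p ≈ 0.0865, which is ≥ 0.02, so fail to reject H₀.
The data do not give significant evidence that the true slope on weekly training distance is negative.

t = -1.367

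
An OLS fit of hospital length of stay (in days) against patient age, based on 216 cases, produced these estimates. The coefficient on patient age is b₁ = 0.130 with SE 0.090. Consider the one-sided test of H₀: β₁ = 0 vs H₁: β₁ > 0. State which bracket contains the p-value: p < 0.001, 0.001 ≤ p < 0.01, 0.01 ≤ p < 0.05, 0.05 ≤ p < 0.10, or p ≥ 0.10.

0.05 ≤ p < 0.10

t = 0.130 / 0.090 = 1.444.
df = n − 2 = 216 − 2 = 214.
One-sided p = P(T_{214} > t) ≈ 0.0750.
So 0.05 ≤ p < 0.10.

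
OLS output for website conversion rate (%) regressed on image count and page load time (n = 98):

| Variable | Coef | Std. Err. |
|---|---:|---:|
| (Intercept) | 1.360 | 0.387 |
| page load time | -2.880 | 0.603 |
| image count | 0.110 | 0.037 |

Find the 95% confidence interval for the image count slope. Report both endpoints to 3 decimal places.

(0.037, 0.183)

Read off: b = 0.110, SE = 0.037 for image count.
df = n − k − 1 = 98 − 2 − 1 = 95.
t* = t_{0.025, 95} = 1.985251.
Margin = t* × SE = 1.985251 × 0.037 = 0.07345.
CI: 0.110 ± 0.07345 → (0.037, 0.183).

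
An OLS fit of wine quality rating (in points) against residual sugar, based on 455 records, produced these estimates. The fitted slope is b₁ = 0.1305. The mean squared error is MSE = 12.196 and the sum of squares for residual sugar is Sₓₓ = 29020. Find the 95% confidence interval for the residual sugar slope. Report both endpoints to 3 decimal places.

SE(b₁) = √(MSE/Sₓₓ) = √(12.196/29020) = 0.0205003.
df = n − 2 = 453.
t* = t_{0.025, 453} = 1.965215.
Margin = t* × SE = 1.965215 × 0.0205003 = 0.04029.
CI: 0.1305 ± 0.04029 → (0.090, 0.171).
With 95% confidence, each one-unit increase in residual sugar is associated with a change of between 0.090 and 0.171 points in wine quality rating.

(0.090, 0.171)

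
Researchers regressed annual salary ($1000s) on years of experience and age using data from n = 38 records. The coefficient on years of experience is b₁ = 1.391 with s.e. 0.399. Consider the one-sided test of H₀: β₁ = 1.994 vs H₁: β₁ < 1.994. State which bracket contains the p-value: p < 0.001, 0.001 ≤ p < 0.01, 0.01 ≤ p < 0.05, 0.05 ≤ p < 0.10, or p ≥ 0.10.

0.05 ≤ p < 0.10

t = (1.391 − 1.994) / 0.399 = -1.511.
df = n − k − 1 = 38 − 2 − 1 = 35.
One-sided p = P(T_{35} < t) ≈ 0.0698.
So 0.05 ≤ p < 0.10.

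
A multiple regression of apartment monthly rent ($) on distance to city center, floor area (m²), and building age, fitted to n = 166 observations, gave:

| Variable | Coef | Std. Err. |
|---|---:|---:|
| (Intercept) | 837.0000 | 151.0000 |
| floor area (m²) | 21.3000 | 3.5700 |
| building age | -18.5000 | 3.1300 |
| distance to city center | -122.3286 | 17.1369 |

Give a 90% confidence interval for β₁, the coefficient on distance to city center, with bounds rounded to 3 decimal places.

(-150.678, -93.979)

Read off: b = -122.3286, SE = 17.1369 for distance to city center.
df = n − k − 1 = 166 − 3 − 1 = 162.
t* = t_{0.05, 162} = 1.654314.
Margin = t* × SE = 1.654314 × 17.1369 = 28.34981.
CI: -122.3286 ± 28.34981 → (-150.678, -93.979).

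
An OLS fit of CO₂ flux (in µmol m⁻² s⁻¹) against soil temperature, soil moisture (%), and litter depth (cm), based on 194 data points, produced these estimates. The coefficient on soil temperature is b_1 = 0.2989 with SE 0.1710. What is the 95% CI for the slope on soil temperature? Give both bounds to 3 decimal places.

df = n − k − 1 = 194 − 3 − 1 = 190.
t* = t_{0.025, 190} = 1.972528.
Margin = t* × SE = 1.972528 × 0.1710 = 0.33730.
CI: 0.2989 ± 0.33730 → (-0.038, 0.636).
With 95% confidence, each one-unit increase in soil temperature is associated with a change of between -0.038 and 0.636 µmol m⁻² s⁻¹ in CO₂ flux, holding the other predictors fixed.

(-0.038, 0.636)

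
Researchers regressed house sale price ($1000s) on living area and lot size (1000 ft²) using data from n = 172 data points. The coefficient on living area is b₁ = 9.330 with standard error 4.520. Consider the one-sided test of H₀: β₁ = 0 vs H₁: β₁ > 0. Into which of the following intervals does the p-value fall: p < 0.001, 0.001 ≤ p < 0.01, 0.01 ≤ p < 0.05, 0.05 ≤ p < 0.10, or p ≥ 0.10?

0.01 ≤ p < 0.05

t = 9.330 / 4.520 = 2.064.
df = n − k − 1 = 172 − 2 − 1 = 169.
One-sided p = P(T_{169} > t) ≈ 0.0203.
So 0.01 ≤ p < 0.05.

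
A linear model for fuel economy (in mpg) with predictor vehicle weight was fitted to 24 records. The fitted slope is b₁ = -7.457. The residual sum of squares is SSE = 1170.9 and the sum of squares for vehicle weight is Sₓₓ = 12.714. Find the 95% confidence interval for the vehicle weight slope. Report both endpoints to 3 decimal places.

MSE = SSE/(n − 2) = 1170.9/22 = 53.2227.
SE(b₁) = √(MSE/Sₓₓ) = √(53.2227/12.714) = 2.04601.
df = n − 2 = 22.
t* = t_{0.025, 22} = 2.073873.
Margin = t* × SE = 2.073873 × 2.04601 = 4.24316.
CI: -7.457 ± 4.24316 → (-11.700, -3.214).
With 95% confidence, each one-unit increase in vehicle weight is associated with a change of between -11.700 and -3.214 mpg in fuel economy.

(-11.700, -3.214)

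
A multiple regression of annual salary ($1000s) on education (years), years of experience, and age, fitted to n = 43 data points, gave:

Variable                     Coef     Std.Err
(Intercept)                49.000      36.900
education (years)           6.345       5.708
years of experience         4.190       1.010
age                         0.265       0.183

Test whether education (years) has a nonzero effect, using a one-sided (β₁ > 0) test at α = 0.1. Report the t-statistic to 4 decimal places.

Read off: b = 6.345, SE = 5.708 for education (years).
H₀: β₁ = 0 vs H₁: β₁ > 0.
t = 6.345 / 5.708 = 1.1116.
df = n − k − 1 = 43 − 3 − 1 = 39.
One-sided p ≈ 0.1366, which is ≥ 0.1, so fail to reject H₀.
The data do not give significant evidence that the true slope on education (years) is positive, holding the other predictors fixed.

t = 1.1116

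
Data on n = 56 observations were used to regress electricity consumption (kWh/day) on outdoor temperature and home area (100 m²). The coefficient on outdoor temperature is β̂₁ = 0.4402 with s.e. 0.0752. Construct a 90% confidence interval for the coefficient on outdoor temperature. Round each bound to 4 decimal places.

(0.3143, 0.5661)

df = n − k − 1 = 56 − 2 − 1 = 53.
t* = t_{0.05, 53} = 1.674116.
Margin = t* × SE = 1.674116 × 0.0752 = 0.125894.
CI: 0.4402 ± 0.125894 → (0.3143, 0.5661).
With 90% confidence, each one-unit increase in outdoor temperature is associated with a change of between 0.3143 and 0.5661 kWh/day in electricity consumption, holding the other predictors fixed.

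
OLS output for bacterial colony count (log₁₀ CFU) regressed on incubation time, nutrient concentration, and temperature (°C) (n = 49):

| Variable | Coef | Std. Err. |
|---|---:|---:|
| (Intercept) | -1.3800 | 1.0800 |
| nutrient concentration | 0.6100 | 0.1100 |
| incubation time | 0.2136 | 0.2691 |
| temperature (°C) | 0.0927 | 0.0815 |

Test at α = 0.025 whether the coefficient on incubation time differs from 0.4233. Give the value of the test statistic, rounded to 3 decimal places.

t = -0.779

Read off: b = 0.2136, SE = 0.2691 for incubation time.
H₀: β₁ = 0.4233 vs H₁: β₁ ≠ 0.4233.
t = (0.2136 − 0.4233) / 0.2691 = -0.779.
df = n − k − 1 = 49 − 3 − 1 = 45.
Two-sided p ≈ 0.4399, which is ≥ 0.025, so fail to reject H₀.
The data are consistent with a true slope of 0.4233 log₁₀ CFU per unit of incubation time, holding the other predictors fixed.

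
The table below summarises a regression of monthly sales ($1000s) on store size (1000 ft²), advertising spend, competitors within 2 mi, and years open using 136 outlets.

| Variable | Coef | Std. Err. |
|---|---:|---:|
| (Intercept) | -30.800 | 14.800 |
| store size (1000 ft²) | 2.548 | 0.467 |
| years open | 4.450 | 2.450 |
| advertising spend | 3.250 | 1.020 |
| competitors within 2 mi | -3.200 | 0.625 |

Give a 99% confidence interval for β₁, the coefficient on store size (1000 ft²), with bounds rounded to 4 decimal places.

(1.3273, 3.7687)

Read off: b = 2.548, SE = 0.467 for store size (1000 ft²).
df = n − k − 1 = 136 − 4 − 1 = 131.
t* = t_{0.005, 131} = 2.61388.
Margin = t* × SE = 2.61388 × 0.467 = 1.220682.
CI: 2.548 ± 1.220682 → (1.3273, 3.7687).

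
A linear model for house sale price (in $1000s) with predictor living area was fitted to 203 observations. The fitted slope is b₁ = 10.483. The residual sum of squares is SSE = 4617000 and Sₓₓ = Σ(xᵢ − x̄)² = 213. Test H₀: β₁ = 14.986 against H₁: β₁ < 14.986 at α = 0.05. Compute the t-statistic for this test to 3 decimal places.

t = -0.434

MSE = SSE/(n − 2) = 4617000/201 = 22970.1.
SE(b₁) = √(MSE/Sₓₓ) = √(22970.1/213) = 10.3847.
t = (10.483 − 14.986) / 10.3847 = -0.434.
df = n − 2 = 201.
One-sided p ≈ 0.3325, which is ≥ 0.05, so fail to reject H₀.
The data do not give significant evidence that the true slope on living area is below 14.986 $1000s per unit.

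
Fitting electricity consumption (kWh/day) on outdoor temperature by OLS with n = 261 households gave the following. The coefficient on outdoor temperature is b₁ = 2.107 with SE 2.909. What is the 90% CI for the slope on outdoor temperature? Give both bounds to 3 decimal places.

df = n − 2 = 261 − 2 = 259.
t* = t_{0.05, 259} = 1.650758.
Margin = t* × SE = 1.650758 × 2.909 = 4.80206.
CI: 2.107 ± 4.80206 → (-2.695, 6.909).
With 90% confidence, each one-unit increase in outdoor temperature is associated with a change of between -2.695 and 6.909 kWh/day in electricity consumption.

(-2.695, 6.909)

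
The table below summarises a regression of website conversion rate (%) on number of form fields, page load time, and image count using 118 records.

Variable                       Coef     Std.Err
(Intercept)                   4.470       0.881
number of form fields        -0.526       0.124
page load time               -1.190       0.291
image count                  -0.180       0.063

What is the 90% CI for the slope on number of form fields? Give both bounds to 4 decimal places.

(-0.7316, -0.3204)

Read off: b = -0.526, SE = 0.124 for number of form fields.
df = n − k − 1 = 118 − 3 − 1 = 114.
t* = t_{0.05, 114} = 1.65833.
Margin = t* × SE = 1.65833 × 0.124 = 0.205633.
CI: -0.526 ± 0.205633 → (-0.7316, -0.3204).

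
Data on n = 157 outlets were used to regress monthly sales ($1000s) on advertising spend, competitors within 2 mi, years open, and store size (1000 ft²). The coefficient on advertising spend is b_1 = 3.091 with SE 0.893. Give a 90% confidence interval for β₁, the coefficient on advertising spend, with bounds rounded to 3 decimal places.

(1.613, 4.569)

df = n − k − 1 = 157 − 4 − 1 = 152.
t* = t_{0.05, 152} = 1.65494.
Margin = t* × SE = 1.65494 × 0.893 = 1.47786.
CI: 3.091 ± 1.47786 → (1.613, 4.569).
With 90% confidence, each one-unit increase in advertising spend is associated with a change of between 1.613 and 4.569 $1000s in monthly sales, holding the other predictors fixed.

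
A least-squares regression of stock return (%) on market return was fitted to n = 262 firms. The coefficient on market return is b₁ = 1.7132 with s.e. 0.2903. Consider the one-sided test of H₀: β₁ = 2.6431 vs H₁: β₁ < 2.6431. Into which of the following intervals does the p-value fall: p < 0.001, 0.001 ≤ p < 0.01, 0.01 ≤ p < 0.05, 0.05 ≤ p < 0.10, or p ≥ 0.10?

t = (1.7132 − 2.6431) / 0.2903 = -3.203.
df = n − 2 = 262 − 2 = 260.
One-sided p = P(T_{260} < t) ≈ 0.0008.
So p < 0.001.

p < 0.001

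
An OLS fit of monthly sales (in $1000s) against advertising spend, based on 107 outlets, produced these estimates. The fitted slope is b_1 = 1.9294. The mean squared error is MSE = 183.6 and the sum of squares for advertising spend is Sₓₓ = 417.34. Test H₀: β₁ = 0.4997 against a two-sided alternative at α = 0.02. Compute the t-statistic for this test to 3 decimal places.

t = 2.156

SE(b_1) = √(MSE/Sₓₓ) = √(183.6/417.34) = 0.663271.
t = (1.9294 − 0.4997) / 0.663271 = 2.156.
df = n − 2 = 105.
Two-sided p ≈ 0.0334, which is ≥ 0.02, so fail to reject H₀.
The data are consistent with a true slope of 0.4997 $1000s per unit of advertising spend.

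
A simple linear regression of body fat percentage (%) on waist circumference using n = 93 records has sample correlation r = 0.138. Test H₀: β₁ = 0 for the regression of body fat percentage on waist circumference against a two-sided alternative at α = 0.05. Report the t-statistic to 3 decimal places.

t = r·√(n − 2)/√(1 − r²) = 0.138·√91/√0.980956 = 1.329.
df = n − 2 = 91.
Two-sided p ≈ 0.1871, which is ≥ 0.05, so fail to reject H₀.
The data do not give significant evidence of a linear association between waist circumference and body fat percentage.

t = 1.329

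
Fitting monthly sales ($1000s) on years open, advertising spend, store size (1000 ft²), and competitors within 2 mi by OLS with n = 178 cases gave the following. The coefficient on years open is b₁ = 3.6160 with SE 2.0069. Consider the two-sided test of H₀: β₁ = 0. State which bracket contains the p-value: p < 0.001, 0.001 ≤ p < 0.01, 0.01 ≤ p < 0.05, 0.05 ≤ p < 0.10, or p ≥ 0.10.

0.05 ≤ p < 0.10

t = 3.6160 / 2.0069 = 1.802.
df = n − k − 1 = 178 − 4 − 1 = 173.
Two-sided p = 2·P(T_{173} > |t|) ≈ 0.0733.
So 0.05 ≤ p < 0.10.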